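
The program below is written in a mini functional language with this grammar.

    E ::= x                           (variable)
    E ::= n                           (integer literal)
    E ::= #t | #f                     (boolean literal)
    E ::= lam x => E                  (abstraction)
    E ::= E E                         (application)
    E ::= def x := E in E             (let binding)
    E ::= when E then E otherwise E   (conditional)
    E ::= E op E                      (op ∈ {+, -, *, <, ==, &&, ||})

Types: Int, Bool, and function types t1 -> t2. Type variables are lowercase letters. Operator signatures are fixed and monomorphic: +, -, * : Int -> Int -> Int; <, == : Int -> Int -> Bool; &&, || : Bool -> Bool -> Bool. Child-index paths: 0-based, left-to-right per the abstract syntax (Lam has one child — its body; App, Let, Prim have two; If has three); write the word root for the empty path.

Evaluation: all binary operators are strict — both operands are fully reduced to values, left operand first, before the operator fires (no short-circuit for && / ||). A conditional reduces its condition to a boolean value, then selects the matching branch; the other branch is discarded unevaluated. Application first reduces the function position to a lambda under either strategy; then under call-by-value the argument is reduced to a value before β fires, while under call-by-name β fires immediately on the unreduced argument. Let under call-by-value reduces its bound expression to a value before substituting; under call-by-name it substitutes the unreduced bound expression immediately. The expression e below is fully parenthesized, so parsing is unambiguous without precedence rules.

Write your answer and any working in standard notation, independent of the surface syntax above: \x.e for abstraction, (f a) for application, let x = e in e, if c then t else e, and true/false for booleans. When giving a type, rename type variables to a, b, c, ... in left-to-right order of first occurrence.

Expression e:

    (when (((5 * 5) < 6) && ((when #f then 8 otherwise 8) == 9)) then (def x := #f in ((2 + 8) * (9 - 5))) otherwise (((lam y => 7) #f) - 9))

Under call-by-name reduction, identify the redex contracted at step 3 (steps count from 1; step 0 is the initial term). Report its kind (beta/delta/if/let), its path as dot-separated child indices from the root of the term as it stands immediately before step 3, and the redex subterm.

Answer: if at 0.1.0 : (if false then 8 else 8)

Derivation:
step 0: (if (((5 * 5) < 6) && ((if false then 8 else 8) == 9)) then (let x = false in ((2 + 8) * (9 - 5))) else (((\y.7) false) - 9))
step 1: [delta@0.0.0] (if ((25 < 6) && ((if false then 8 else 8) == 9)) then (let x = false in ((2 + 8) * (9 - 5))) else (((\y.7) false) - 9))
step 2: [delta@0.0] (if (false && ((if false then 8 else 8) == 9)) then (let x = false in ((2 + 8) * (9 - 5))) else (((\y.7) false) - 9))
step 3: [if@0.1.0] (if (false && (8 == 9)) then (let x = false in ((2 + 8) * (9 - 5))) else (((\y.7) false) - 9))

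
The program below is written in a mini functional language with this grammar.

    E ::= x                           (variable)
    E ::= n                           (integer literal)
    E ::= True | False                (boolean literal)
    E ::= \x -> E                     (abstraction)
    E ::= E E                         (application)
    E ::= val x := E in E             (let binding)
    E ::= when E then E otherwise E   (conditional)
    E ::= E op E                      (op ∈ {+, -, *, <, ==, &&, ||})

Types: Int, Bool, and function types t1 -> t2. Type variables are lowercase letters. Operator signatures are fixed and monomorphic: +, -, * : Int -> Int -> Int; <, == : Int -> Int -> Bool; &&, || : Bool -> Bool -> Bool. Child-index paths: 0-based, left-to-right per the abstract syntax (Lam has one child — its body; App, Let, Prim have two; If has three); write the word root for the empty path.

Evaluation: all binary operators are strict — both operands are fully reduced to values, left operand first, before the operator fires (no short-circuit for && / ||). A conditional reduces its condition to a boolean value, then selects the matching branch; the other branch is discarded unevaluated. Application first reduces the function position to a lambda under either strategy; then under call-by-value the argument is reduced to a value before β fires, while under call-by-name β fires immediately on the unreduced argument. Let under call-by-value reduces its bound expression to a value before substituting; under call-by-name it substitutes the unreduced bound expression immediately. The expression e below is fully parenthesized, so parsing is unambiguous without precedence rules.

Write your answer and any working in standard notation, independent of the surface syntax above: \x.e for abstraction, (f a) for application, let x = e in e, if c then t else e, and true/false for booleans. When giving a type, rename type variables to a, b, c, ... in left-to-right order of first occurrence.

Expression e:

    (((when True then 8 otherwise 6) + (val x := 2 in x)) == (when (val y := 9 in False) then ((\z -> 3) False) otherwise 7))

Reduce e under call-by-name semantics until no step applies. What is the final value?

Trace:
step 0: (((if true then 8 else 6) + (let x = 2 in x)) == (if (let y = 9 in false) then ((\z.3) false) else 7))
step 1: [if@0.0] ((8 + (let x = 2 in x)) == (if (let y = 9 in false) then ((\z.3) false) else 7))
step 2: [let@0.1] ((8 + 2) == (if (let y = 9 in false) then ((\z.3) false) else 7))
step 3: [delta@0] (10 == (if (let y = 9 in false) then ((\z.3) false) else 7))
step 4: [let@1.0] (10 == (if false then ((\z.3) false) else 7))
step 5: [if@1] (10 == 7)
step 6: [delta@root] false

Answer: false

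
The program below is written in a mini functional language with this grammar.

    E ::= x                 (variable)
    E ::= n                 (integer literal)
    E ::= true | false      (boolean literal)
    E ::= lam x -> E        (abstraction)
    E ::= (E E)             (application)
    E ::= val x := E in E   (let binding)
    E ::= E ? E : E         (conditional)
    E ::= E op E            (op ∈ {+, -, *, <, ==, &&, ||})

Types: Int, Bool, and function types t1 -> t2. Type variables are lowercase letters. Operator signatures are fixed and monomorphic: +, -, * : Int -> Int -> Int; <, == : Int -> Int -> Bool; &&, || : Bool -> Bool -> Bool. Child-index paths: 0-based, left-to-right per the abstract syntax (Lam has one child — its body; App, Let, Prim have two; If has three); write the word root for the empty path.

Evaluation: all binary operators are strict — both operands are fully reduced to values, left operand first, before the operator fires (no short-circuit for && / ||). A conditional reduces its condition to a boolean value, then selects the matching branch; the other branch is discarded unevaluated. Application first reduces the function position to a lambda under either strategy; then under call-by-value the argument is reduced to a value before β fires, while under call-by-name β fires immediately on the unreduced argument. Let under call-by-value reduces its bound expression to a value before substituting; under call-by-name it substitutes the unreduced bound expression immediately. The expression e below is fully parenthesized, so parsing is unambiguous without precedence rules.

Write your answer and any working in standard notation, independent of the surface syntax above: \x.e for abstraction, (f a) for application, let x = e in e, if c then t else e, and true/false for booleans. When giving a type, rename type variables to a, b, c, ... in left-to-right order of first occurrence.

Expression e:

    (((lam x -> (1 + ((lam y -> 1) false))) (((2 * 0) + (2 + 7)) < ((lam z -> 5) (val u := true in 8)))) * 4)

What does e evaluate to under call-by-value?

Answer: 8

Derivation:
step 0: (((\x.(1 + ((\y.1) false))) (((2 * 0) + (2 + 7)) < ((\z.5) (let u = true in 8)))) * 4)
step 1: [delta@0.1.0.0] (((\x.(1 + ((\y.1) false))) ((0 + (2 + 7)) < ((\z.5) (let u = true in 8)))) * 4)
step 2: [delta@0.1.0.1] (((\x.(1 + ((\y.1) false))) ((0 + 9) < ((\z.5) (let u = true in 8)))) * 4)
step 3: [delta@0.1.0] (((\x.(1 + ((\y.1) false))) (9 < ((\z.5) (let u = true in 8)))) * 4)
step 4: [let@0.1.1.1] (((\x.(1 + ((\y.1) false))) (9 < ((\z.5) 8))) * 4)
step 5: [beta@0.1.1] (((\x.(1 + ((\y.1) false))) (9 < 5)) * 4)
step 6: [delta@0.1] (((\x.(1 + ((\y.1) false))) false) * 4)
step 7: [beta@0] ((1 + ((\y.1) false)) * 4)
step 8: [beta@0.1] ((1 + 1) * 4)
step 9: [delta@0] (2 * 4)
step 10: [delta@root] 8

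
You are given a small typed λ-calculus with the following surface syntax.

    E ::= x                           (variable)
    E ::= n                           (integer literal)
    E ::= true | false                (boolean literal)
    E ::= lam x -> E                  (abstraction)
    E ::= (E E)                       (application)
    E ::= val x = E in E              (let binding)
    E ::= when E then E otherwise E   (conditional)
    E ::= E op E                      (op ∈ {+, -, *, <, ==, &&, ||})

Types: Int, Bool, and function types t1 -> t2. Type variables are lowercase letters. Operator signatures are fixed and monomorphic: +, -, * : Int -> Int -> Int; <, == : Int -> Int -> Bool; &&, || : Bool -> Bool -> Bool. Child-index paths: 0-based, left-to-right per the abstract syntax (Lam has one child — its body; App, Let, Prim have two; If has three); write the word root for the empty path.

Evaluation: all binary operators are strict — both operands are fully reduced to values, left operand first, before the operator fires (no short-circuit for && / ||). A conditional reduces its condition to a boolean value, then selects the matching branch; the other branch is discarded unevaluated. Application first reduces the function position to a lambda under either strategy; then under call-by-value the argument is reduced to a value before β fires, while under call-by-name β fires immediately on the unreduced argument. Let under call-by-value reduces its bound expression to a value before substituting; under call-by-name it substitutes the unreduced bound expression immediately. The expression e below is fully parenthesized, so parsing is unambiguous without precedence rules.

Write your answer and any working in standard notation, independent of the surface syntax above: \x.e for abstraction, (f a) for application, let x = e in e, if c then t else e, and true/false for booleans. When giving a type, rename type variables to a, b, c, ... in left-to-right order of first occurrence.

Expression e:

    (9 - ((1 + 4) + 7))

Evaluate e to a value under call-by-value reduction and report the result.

Answer: -3

Derivation:
step 0: (9 - ((1 + 4) + 7))
step 1: [delta@1.0] (9 - (5 + 7))
step 2: [delta@1] (9 - 12)
step 3: [delta@root] -3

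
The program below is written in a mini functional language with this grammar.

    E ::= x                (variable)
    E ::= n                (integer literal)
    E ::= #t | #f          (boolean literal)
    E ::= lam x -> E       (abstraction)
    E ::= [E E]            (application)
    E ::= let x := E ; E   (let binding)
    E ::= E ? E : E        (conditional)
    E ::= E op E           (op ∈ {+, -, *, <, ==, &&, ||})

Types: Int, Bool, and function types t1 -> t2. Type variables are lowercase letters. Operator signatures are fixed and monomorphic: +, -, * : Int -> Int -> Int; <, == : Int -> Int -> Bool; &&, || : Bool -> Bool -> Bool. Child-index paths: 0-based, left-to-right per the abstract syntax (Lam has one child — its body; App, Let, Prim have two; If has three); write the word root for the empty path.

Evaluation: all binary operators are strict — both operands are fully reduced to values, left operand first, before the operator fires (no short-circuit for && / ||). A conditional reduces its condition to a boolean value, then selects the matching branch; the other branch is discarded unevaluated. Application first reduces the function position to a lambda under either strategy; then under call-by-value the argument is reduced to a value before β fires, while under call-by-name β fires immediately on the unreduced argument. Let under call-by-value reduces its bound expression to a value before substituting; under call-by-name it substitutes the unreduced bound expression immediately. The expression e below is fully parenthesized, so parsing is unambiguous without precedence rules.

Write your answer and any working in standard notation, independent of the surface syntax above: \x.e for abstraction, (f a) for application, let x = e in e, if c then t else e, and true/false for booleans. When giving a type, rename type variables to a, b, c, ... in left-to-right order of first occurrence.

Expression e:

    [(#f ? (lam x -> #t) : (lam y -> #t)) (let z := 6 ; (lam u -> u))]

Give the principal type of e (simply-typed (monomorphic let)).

Working:
  unify Bool ~ Bool
\x._ : a -> Bool
\y._ : b -> Bool
  unify a -> Bool ~ b -> Bool
  unify a ~ b
  unify Bool ~ Bool
let z : Int
u : c
\u._ : c -> c
  unify b -> Bool ~ (c -> c) -> d
  unify b ~ c -> c
  unify Bool ~ d
_ _ : Bool

Answer: Bool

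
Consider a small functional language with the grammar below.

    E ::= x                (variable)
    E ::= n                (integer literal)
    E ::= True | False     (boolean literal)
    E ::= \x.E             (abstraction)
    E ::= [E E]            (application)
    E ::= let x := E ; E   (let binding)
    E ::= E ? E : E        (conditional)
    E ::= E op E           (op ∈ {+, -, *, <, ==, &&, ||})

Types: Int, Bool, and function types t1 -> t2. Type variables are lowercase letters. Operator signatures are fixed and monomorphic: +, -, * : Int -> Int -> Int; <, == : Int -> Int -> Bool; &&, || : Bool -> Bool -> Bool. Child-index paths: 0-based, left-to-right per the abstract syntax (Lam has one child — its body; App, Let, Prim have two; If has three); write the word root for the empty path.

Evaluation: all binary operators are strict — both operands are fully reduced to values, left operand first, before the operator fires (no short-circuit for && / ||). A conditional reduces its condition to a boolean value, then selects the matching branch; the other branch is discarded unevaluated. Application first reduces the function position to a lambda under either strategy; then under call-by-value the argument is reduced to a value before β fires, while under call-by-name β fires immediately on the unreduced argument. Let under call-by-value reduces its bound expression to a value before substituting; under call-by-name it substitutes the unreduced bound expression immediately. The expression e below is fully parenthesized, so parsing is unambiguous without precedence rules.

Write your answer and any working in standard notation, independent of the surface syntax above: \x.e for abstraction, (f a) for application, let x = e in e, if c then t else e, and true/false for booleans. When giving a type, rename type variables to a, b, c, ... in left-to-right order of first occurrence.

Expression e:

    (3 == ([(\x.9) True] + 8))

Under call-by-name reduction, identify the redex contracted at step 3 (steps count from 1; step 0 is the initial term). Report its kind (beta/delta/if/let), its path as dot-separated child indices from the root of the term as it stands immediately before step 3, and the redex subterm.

Derivation:
step 0: (3 == (((\x.9) true) + 8))
step 1: [beta@1.0] (3 == (9 + 8))
step 2: [delta@1] (3 == 17)
step 3: [delta@root] false

Answer: delta at root : (3 == 17)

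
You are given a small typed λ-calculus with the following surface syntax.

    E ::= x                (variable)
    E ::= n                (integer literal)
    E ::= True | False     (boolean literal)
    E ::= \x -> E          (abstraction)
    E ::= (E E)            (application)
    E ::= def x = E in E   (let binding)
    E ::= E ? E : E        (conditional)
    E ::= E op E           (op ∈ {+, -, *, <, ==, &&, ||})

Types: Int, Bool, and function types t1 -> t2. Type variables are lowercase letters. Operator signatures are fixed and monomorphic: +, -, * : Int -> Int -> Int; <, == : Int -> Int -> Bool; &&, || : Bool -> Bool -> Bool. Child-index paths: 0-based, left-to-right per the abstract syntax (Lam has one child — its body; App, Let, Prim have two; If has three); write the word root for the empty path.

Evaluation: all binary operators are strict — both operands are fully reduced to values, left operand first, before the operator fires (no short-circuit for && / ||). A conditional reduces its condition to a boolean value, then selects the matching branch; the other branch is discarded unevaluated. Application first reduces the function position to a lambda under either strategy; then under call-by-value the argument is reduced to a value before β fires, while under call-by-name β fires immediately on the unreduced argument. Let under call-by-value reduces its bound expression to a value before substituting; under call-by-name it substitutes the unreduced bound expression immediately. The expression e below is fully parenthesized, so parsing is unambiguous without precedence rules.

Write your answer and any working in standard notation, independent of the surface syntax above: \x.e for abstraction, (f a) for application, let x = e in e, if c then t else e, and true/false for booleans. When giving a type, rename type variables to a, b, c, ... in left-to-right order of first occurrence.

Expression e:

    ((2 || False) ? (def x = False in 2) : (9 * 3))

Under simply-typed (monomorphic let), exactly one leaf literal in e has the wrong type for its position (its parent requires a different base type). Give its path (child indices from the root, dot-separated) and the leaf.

Answer: 0.0 : 2

Working:
  unify Int ~ Bool
  FAIL: mismatch Int ~ Bool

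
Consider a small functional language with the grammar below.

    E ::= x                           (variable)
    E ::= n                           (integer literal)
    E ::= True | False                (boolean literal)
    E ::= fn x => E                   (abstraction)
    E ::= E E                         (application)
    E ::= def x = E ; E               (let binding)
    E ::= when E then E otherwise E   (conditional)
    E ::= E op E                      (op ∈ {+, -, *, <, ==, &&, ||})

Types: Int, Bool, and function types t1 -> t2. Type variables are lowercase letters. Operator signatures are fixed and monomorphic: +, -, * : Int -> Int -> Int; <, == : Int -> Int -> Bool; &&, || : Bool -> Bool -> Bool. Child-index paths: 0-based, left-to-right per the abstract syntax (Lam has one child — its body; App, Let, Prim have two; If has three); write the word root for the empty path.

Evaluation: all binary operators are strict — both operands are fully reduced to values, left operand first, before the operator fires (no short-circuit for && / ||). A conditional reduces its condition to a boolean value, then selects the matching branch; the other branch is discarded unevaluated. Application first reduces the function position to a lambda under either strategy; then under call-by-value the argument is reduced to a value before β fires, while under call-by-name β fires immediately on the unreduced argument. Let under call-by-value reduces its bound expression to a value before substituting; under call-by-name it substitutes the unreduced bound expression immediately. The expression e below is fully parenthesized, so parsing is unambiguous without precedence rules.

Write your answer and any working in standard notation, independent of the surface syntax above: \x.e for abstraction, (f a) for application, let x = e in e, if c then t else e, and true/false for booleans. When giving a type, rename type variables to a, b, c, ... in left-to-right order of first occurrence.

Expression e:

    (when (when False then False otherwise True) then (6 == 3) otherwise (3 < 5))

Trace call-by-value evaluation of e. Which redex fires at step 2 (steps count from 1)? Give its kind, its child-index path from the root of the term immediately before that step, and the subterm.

Answer: if at root : (if true then (6 == 3) else (3 < 5))

Derivation:
step 0: (if (if false then false else true) then (6 == 3) else (3 < 5))
step 1: [if@0] (if true then (6 == 3) else (3 < 5))
step 2: [if@root] (6 == 3)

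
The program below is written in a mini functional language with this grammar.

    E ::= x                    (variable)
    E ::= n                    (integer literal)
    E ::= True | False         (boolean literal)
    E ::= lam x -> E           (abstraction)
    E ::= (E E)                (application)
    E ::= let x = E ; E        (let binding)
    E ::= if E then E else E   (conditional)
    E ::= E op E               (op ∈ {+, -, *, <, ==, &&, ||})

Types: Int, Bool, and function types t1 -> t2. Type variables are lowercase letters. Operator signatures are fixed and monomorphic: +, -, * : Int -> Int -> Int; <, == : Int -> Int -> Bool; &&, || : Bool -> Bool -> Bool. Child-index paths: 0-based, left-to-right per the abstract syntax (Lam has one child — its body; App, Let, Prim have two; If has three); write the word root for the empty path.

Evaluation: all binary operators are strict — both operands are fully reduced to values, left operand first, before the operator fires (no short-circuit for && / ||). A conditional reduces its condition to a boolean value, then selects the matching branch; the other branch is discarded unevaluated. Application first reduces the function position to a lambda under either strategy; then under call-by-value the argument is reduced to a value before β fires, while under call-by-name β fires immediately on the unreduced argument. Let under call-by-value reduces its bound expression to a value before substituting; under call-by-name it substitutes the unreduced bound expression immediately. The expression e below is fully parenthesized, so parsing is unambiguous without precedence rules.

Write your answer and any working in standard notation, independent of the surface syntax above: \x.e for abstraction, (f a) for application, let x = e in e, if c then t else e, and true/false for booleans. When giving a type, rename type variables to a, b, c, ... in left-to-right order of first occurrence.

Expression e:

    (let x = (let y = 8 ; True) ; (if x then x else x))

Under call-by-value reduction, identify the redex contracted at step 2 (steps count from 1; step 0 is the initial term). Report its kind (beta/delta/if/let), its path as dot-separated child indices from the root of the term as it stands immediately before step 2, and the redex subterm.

Answer: let at root : (let x = true in (if x then x else x))

Derivation:
step 0: (let x = (let y = 8 in true) in (if x then x else x))
step 1: [let@0] (let x = true in (if x then x else x))
step 2: [let@root] (if true then true else true)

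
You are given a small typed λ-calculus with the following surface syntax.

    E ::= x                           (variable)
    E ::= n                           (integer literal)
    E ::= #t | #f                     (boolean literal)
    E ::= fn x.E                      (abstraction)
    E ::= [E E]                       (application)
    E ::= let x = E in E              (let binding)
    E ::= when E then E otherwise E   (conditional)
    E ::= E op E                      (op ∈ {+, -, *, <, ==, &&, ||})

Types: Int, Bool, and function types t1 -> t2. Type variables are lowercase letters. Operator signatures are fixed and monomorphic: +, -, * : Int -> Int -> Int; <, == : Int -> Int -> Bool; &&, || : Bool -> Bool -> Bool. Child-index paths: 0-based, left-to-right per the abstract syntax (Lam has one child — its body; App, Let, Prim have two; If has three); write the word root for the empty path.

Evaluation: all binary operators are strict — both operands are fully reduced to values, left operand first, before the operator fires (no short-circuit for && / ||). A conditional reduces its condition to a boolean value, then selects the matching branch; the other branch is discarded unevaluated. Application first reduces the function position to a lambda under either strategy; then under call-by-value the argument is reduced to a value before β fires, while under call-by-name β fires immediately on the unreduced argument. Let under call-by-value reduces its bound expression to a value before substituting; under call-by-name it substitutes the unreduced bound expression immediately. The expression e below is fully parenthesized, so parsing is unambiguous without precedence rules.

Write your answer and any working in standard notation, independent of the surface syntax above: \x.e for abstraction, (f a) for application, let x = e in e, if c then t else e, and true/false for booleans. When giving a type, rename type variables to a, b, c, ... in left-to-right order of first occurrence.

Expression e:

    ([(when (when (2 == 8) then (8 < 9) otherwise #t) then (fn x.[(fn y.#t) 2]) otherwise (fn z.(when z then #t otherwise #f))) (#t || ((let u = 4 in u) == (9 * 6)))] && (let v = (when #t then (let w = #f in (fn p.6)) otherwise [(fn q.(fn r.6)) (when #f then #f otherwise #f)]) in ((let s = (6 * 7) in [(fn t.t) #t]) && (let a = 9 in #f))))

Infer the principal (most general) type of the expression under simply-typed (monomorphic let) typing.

Answer: Bool

Working:
  unify Int ~ Int
  unify Int ~ Int
  unify Bool ~ Bool
  unify Int ~ Int
  unify Int ~ Int
  unify Bool ~ Bool
  unify Bool ~ Bool
\y._ : b -> Bool
  unify b -> Bool ~ Int -> c
  unify b ~ Int
  unify Bool ~ c
_ _ : Bool
\x._ : a -> Bool
z : d
  unify d ~ Bool
  unify Bool ~ Bool
\z._ : Bool -> Bool
  unify a -> Bool ~ Bool -> Bool
  unify a ~ Bool
  unify Bool ~ Bool
  unify Bool ~ Bool
let u : Int
u : Int
  unify Int ~ Int
  unify Int ~ Int
  unify Int ~ Int
  unify Int ~ Int
  unify Bool ~ Bool
  unify Bool -> Bool ~ Bool -> e
  unify Bool ~ Bool
  unify Bool ~ e
_ _ : Bool
  unify Bool ~ Bool
  unify Bool ~ Bool
let w : Bool
\p._ : f -> Int
\r._ : h -> Int
\q._ : g -> h -> Int
  unify Bool ~ Bool
  unify Bool ~ Bool
  unify g -> h -> Int ~ Bool -> i
  unify g ~ Bool
  unify h -> Int ~ i
_ _ : h -> Int
  unify f -> Int ~ h -> Int
  unify f ~ h
  unify Int ~ Int
let v : h -> Int
  unify Int ~ Int
  unify Int ~ Int
let s : Int
t : j
\t._ : j -> j
  unify j -> j ~ Bool -> k
  unify j ~ Bool
  unify Bool ~ k
_ _ : Bool
  unify Bool ~ Bool
let a : Int
  unify Bool ~ Bool
  unify Bool ~ Bool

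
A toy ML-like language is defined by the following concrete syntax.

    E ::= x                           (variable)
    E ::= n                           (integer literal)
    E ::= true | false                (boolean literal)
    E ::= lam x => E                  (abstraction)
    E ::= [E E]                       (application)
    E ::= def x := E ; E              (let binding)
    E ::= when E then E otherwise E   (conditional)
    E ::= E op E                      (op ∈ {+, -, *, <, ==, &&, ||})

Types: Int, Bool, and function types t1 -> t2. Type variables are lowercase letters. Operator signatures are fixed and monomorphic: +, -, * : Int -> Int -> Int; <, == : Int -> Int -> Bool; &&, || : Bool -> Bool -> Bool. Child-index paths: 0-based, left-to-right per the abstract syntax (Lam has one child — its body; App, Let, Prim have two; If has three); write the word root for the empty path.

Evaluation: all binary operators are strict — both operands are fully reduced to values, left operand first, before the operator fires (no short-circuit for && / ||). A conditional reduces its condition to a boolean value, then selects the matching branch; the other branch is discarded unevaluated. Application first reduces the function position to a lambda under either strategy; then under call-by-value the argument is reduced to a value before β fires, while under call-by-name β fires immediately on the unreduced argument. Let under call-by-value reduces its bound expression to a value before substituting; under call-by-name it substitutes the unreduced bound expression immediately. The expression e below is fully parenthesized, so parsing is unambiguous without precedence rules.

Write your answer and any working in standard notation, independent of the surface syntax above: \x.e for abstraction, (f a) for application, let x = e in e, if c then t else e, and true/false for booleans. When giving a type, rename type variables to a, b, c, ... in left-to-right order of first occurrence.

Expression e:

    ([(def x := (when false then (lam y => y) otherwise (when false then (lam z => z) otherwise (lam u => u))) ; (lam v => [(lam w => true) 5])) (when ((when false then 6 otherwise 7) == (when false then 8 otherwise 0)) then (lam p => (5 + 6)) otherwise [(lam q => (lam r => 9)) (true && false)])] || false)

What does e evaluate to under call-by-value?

Derivation:
step 0: (((let x = (if false then (\y.y) else (if false then (\z.z) else (\u.u))) in (\v.((\w.true) 5))) (if ((if false then 6 else 7) == (if false then 8 else 0)) then (\p.(5 + 6)) else ((\q.(\r.9)) (true && false)))) || false)
step 1: [if@0.0.0] (((let x = (if false then (\z.z) else (\u.u)) in (\v.((\w.true) 5))) (if ((if false then 6 else 7) == (if false then 8 else 0)) then (\p.(5 + 6)) else ((\q.(\r.9)) (true && false)))) || false)
step 2: [if@0.0.0] (((let x = (\u.u) in (\v.((\w.true) 5))) (if ((if false then 6 else 7) == (if false then 8 else 0)) then (\p.(5 + 6)) else ((\q.(\r.9)) (true && false)))) || false)
step 3: [let@0.0] (((\v.((\w.true) 5)) (if ((if false then 6 else 7) == (if false then 8 else 0)) then (\p.(5 + 6)) else ((\q.(\r.9)) (true && false)))) || false)
step 4: [if@0.1.0.0] (((\v.((\w.true) 5)) (if (7 == (if false then 8 else 0)) then (\p.(5 + 6)) else ((\q.(\r.9)) (true && false)))) || false)
step 5: [if@0.1.0.1] (((\v.((\w.true) 5)) (if (7 == 0) then (\p.(5 + 6)) else ((\q.(\r.9)) (true && false)))) || false)
step 6: [delta@0.1.0] (((\v.((\w.true) 5)) (if false then (\p.(5 + 6)) else ((\q.(\r.9)) (true && false)))) || false)
step 7: [if@0.1] (((\v.((\w.true) 5)) ((\q.(\r.9)) (true && false))) || false)
step 8: [delta@0.1.1] (((\v.((\w.true) 5)) ((\q.(\r.9)) false)) || false)
step 9: [beta@0.1] (((\v.((\w.true) 5)) (\r.9)) || false)
step 10: [beta@0] (((\w.true) 5) || false)
step 11: [beta@0] (true || false)
step 12: [delta@root] true

Answer: true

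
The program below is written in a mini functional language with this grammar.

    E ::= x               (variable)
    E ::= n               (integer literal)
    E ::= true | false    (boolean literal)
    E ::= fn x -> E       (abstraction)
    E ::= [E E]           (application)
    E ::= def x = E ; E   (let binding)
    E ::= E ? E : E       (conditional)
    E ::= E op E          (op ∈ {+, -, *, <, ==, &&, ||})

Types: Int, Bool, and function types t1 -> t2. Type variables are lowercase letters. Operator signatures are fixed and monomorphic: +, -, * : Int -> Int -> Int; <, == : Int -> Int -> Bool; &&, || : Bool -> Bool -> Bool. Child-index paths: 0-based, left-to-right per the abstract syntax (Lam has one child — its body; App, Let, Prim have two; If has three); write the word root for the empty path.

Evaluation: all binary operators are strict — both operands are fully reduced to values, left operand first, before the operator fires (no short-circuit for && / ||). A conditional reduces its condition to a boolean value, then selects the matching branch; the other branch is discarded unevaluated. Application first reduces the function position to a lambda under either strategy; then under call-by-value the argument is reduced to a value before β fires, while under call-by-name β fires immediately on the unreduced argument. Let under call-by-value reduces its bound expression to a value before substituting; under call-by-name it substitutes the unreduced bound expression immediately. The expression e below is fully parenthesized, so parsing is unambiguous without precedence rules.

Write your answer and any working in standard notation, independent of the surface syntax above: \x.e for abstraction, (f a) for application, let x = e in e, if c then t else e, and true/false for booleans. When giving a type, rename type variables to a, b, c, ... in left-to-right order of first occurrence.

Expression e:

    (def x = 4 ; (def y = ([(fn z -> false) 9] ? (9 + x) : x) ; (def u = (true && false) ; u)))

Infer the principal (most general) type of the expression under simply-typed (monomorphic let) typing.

Trace:
let x : Int
\z._ : a -> Bool
  unify a -> Bool ~ Int -> b
  unify a ~ Int
  unify Bool ~ b
_ _ : Bool
  unify Bool ~ Bool
  unify Int ~ Int
x : Int
  unify Int ~ Int
x : Int
  unify Int ~ Int
let y : Int
  unify Bool ~ Bool
  unify Bool ~ Bool
let u : Bool
u : Bool

Answer: Bool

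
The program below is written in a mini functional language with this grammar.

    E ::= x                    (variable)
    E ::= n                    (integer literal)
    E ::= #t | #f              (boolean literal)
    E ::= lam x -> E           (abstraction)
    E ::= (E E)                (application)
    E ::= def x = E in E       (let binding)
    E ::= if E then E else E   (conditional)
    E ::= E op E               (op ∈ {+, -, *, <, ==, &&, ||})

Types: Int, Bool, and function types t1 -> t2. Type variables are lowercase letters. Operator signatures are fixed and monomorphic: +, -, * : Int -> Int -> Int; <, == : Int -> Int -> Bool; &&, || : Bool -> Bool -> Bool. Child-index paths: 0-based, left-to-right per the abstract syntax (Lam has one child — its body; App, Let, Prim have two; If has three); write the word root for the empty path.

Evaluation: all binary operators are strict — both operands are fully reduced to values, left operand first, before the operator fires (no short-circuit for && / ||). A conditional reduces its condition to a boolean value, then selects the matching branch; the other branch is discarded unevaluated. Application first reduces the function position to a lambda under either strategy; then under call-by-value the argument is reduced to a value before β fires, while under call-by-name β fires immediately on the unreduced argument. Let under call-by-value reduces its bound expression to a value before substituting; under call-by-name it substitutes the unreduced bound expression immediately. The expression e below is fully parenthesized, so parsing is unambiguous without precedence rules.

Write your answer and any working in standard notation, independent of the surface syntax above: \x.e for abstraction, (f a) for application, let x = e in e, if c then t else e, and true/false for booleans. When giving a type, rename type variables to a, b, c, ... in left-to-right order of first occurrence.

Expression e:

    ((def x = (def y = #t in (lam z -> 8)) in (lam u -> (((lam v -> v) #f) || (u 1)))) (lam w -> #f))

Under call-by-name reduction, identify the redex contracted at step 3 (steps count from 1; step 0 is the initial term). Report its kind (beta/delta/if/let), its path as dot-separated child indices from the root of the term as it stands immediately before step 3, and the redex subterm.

Working:
step 0: ((let x = (let y = true in (\z.8)) in (\u.(((\v.v) false) || (u 1)))) (\w.false))
step 1: [let@0] ((\u.(((\v.v) false) || (u 1))) (\w.false))
step 2: [beta@root] (((\v.v) false) || ((\w.false) 1))
step 3: [beta@0] (false || ((\w.false) 1))

Answer: beta at 0 : ((\v.v) false)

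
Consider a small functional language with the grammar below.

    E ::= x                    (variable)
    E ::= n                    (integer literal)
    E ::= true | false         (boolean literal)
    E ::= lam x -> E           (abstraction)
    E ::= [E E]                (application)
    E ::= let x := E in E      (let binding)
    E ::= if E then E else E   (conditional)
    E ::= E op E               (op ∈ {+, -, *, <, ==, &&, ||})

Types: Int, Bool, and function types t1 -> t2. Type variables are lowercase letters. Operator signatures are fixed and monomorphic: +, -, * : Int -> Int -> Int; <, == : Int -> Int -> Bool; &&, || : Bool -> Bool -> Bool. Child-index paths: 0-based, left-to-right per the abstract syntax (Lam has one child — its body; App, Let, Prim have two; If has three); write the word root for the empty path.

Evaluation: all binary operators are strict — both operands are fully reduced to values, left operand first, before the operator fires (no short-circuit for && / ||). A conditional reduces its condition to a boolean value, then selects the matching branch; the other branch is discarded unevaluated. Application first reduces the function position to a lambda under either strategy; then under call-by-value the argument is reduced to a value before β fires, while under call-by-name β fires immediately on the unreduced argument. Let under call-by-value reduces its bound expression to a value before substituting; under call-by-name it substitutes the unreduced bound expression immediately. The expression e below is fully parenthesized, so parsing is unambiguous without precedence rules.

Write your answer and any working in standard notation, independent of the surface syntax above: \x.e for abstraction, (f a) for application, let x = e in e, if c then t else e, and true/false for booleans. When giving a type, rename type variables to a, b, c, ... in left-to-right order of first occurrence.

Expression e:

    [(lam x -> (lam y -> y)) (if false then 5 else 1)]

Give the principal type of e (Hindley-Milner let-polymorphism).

Trace:
y : b
\y._ : b -> b
\x._ : a -> b -> b
  unify Bool ~ Bool
  unify Int ~ Int
  unify a -> b -> b ~ Int -> c
  unify a ~ Int
  unify b -> b ~ c
_ _ : b -> b

Answer: a -> a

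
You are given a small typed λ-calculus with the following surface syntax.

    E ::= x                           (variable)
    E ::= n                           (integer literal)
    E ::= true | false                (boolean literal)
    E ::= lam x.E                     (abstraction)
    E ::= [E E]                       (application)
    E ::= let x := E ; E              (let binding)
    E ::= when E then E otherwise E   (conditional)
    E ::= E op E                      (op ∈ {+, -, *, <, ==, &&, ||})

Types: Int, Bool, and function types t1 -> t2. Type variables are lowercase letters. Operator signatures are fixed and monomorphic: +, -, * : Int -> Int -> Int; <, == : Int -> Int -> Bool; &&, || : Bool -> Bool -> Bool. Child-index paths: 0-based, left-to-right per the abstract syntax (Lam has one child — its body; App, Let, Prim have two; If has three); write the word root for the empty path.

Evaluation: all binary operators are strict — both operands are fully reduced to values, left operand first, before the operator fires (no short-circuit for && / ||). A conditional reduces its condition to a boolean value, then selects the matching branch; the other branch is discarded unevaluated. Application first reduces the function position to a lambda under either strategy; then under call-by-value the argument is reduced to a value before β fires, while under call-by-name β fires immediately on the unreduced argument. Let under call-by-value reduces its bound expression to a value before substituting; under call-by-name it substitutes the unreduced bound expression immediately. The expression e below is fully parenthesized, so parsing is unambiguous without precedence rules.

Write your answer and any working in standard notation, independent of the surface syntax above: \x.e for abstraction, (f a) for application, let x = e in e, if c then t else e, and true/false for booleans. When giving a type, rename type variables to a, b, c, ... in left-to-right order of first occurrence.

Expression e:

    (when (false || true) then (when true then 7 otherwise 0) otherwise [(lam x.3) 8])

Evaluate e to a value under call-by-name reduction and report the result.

Answer: 7

Derivation:
step 0: (if (false || true) then (if true then 7 else 0) else ((\x.3) 8))
step 1: [delta@0] (if true then (if true then 7 else 0) else ((\x.3) 8))
step 2: [if@root] (if true then 7 else 0)
step 3: [if@root] 7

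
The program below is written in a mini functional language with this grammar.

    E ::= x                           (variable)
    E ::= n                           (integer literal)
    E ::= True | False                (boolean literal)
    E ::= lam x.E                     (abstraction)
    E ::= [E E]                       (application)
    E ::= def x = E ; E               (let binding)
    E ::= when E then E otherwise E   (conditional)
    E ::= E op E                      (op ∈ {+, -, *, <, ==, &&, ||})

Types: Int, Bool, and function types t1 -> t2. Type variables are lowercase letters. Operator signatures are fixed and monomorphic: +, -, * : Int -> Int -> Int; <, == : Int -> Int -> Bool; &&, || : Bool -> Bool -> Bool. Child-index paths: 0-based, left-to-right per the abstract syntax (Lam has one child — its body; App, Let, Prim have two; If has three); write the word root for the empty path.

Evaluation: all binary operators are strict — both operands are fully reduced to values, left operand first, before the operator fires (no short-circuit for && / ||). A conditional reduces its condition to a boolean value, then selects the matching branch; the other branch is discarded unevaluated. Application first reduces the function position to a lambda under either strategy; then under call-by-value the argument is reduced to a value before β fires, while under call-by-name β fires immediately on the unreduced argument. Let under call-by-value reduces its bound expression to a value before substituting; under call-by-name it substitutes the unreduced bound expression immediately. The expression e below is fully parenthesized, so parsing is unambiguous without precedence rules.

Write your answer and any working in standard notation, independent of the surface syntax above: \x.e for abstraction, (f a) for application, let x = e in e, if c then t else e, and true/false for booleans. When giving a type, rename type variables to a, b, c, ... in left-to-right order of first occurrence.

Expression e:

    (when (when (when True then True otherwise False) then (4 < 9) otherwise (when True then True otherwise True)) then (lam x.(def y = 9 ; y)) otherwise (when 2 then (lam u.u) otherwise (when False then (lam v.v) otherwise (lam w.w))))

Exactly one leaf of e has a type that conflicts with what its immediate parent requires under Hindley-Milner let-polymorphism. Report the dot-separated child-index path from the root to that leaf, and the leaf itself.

Derivation:
  unify Bool ~ Bool
  unify Bool ~ Bool
  unify Bool ~ Bool
  unify Int ~ Int
  unify Int ~ Int
  unify Bool ~ Bool
  unify Bool ~ Bool
  unify Bool ~ Bool
  unify Bool ~ Bool
let y : Int
y : Int
\x._ : a -> Int
  unify Int ~ Bool
  FAIL: mismatch Int ~ Bool

Answer: 2.0 : 2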